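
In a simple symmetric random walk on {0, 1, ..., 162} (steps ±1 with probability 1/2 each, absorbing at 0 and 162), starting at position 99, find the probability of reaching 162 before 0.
P(hit 162 before 0) = 99/162 = 11/18

Let u_k = P(hit 162 before 0 | start at k). Then u_0 = 0, u_162 = 1, and u_k = u_{k-1}/2 + u_{k+1}/2 for 1 ≤ k ≤ 161. This harmonic recurrence is solved by u_k = k/162, giving u_99 = 99/162 = 11/18.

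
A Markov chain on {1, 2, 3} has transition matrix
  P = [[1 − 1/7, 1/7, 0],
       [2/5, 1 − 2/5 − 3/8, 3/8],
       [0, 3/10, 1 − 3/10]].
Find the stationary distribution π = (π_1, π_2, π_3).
π = (56/101, 20/101, 25/101)

This is a birth-death chain on three states, which satisfies detailed balance: π_1 · P_{12} = π_2 · P_{21} and π_2 · P_{23} = π_3 · P_{32}.
From π_1 · 1/7 = π_2 · 2/5: π_2/π_1 = (1/7)/(2/5) = 5/14.
From π_2 · 3/8 = π_3 · 3/10: π_3/π_2 = (3/8)/(3/10) = 5/4.
Take π_1 proportional to 1; then unnormalized π = (1, 5/14, 25/56). Normalize by dividing by the sum 101/56:
  π = (56/101, 20/101, 25/101).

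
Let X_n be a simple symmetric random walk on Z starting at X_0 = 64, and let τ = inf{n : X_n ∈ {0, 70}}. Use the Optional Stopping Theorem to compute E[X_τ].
E[X_τ] = 64

X_n is a martingale and τ is a bounded-mean stopping time (indeed τ is finite a.s. with bounded expectation since the walk is in a bounded region). By the OST, E[X_τ] = E[X_0] = 64. Equivalently: E[X_τ] = 70 · P(hit 70 first) + 0 · P(hit 0 first) = 70 · (64/70) = 64.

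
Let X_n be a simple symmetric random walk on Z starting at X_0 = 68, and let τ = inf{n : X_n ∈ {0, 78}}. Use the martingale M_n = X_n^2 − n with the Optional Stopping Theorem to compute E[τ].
E[τ] = 680

M_n = X_n^2 − n is a martingale (since E[X_{n+1}^2 | F_n] = X_n^2 + 1). By OST (τ has finite mean in a bounded region), E[M_τ] = E[M_0] = X_0^2 − 0 = 68^2 = 4624. Also E[M_τ] = E[X_τ^2] − E[τ]. The walk exits at 0 or 78, with P(hit 78 first) = 68/78, so E[X_τ^2] = 78^2 · 68/78 + 0 = 5304. Thus E[τ] = E[X_τ^2] − E[M_τ] = 5304 − 4624 = 680 = 68(78 − 68) = 680.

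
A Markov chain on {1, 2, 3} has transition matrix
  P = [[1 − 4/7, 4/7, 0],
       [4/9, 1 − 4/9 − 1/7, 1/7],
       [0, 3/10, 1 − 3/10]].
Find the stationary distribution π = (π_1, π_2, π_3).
π = (49/142, 63/142, 15/71)

This is a birth-death chain on three states, which satisfies detailed balance: π_1 · P_{12} = π_2 · P_{21} and π_2 · P_{23} = π_3 · P_{32}.
From π_1 · 4/7 = π_2 · 4/9: π_2/π_1 = (4/7)/(4/9) = 9/7.
From π_2 · 1/7 = π_3 · 3/10: π_3/π_2 = (1/7)/(3/10) = 10/21.
Take π_1 proportional to 1; then unnormalized π = (1, 9/7, 30/49). Normalize by dividing by the sum 142/49:
  π = (49/142, 63/142, 15/71).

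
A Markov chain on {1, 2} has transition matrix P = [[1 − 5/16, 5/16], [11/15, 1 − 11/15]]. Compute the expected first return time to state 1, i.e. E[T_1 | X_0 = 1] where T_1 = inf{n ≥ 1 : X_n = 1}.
E[T_1 | X_0 = 1] = 1/π_1 = 251/176

For an irreducible recurrent Markov chain with stationary distribution π, E[T_i | X_0 = i] = 1/π_i (Kac's formula). Here π_1 = (11/15)/(5/16 + 11/15) = (11/15)/(251/240) = 176/251, so E[T_1 | X_0 = 1] = 1/π_1 = (5/16 + 11/15)/(11/15) = (251/240)/(11/15) = 251/176.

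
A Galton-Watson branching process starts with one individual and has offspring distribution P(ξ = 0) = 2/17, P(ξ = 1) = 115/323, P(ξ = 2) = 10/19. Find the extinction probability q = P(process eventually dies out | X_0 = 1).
q = 19/85

The pgf is f(s) = 2/17 + 115/323·s + 10/19·s². The extinction probability q is the smallest fixed point of f in [0, 1]. Setting s = f(s):
  10/19·s² + (115/323 − 1)·s + 2/17 = 0
  10/19·s² − (2/17 + 10/19)·s + 2/17 = 0
which factors as (s − 1)·(10/19·s − 2/17) = 0, giving roots s = 1 and s = (2/17)/(10/19) = 19/85.
Mean offspring μ = 115/323 + 2·10/19 = 455/323 > 1 (supercritical), so q < 1. The extinction probability is the smaller root: q = (2/17)/(10/19) = 19/85.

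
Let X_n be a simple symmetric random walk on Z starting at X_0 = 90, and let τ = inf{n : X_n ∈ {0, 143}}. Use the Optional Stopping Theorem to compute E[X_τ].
E[X_τ] = 90

X_n is a martingale and τ is a bounded-mean stopping time (indeed τ is finite a.s. with bounded expectation since the walk is in a bounded region). By the OST, E[X_τ] = E[X_0] = 90. Equivalently: E[X_τ] = 143 · P(hit 143 first) + 0 · P(hit 0 first) = 143 · (90/143) = 90.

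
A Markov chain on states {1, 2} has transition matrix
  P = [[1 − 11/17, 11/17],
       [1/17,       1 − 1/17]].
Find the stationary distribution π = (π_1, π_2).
π_1 = 1/12, π_2 = 11/12

Solve πP = π with π_1 + π_2 = 1. From πP = π: π_1 · (1 − 11/17) + π_2 · 1/17 = π_1 ⇒ π_2 · 1/17 = π_1 · 11/17 ⇒ π_2/π_1 = (11/17)/(1/17) = 11. Together with π_1 + π_2 = 1:
  π_1 = (1/17)/(11/17 + 1/17) = (1/17)/(12/17) = 1/12,
  π_2 = (11/17)/(11/17 + 1/17) = (11/17)/(12/17) = 11/12.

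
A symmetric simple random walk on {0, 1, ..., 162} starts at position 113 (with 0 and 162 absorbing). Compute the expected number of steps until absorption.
E[τ | X_0 = 113] = 5537

Let v_k = E[τ | X_0 = k]. Boundary: v_0 = v_162 = 0. Recurrence: v_k = 1 + (v_{k-1} + v_{k+1})/2 for 1 ≤ k ≤ 161. The particular solution to v_k − (v_{k-1} + v_{k+1})/2 = 1 is v_k = −k^2. Adding homogeneous solution A + B k and matching boundaries gives v_k = k (162 − k). Substituting k = 113: v_113 = 113 · 49 = 5537.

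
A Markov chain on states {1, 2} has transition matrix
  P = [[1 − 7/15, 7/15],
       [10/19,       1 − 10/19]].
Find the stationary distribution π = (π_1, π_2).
π_1 = 150/283, π_2 = 133/283

Solve πP = π with π_1 + π_2 = 1. From πP = π: π_1 · (1 − 7/15) + π_2 · 10/19 = π_1 ⇒ π_2 · 10/19 = π_1 · 7/15 ⇒ π_2/π_1 = (7/15)/(10/19) = 133/150. Together with π_1 + π_2 = 1:
  π_1 = (10/19)/(7/15 + 10/19) = (10/19)/(283/285) = 150/283,
  π_2 = (7/15)/(7/15 + 10/19) = (7/15)/(283/285) = 133/283.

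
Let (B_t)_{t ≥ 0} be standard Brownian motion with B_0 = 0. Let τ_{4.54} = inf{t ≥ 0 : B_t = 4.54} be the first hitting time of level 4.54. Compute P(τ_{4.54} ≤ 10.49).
P(τ_{4.54} ≤ 10.49) = 2(1 − Φ(4.54/√10.49)) = 2(1 − Φ(1.4017)) ≈ 0.1610

By the reflection principle for standard BM, P(τ_b ≤ t) = 2 · P(B_t ≥ b). Since B_t ~ N(0, t), P(B_t ≥ 4.54) = 1 − Φ(4.54/√t) = 1 − Φ(4.54/√10.49) = 1 − Φ(1.4017) ≈ 0.08050. Doubling: P(τ_{4.54} ≤ 10.49) ≈ 2 · 0.08050 = 0.16100 ≈ 0.1610.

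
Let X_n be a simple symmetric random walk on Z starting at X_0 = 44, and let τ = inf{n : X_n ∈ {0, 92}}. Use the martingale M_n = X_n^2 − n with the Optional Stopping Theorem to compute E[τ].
E[τ] = 2112

M_n = X_n^2 − n is a martingale (since E[X_{n+1}^2 | F_n] = X_n^2 + 1). By OST (τ has finite mean in a bounded region), E[M_τ] = E[M_0] = X_0^2 − 0 = 44^2 = 1936. Also E[M_τ] = E[X_τ^2] − E[τ]. The walk exits at 0 or 92, with P(hit 92 first) = 44/92, so E[X_τ^2] = 92^2 · 44/92 + 0 = 4048. Thus E[τ] = E[X_τ^2] − E[M_τ] = 4048 − 1936 = 2112 = 44(92 − 44) = 2112.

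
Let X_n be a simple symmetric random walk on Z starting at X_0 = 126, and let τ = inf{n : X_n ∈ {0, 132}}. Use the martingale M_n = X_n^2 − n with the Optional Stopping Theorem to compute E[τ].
E[τ] = 756

M_n = X_n^2 − n is a martingale (since E[X_{n+1}^2 | F_n] = X_n^2 + 1). By OST (τ has finite mean in a bounded region), E[M_τ] = E[M_0] = X_0^2 − 0 = 126^2 = 15876. Also E[M_τ] = E[X_τ^2] − E[τ]. The walk exits at 0 or 132, with P(hit 132 first) = 126/132, so E[X_τ^2] = 132^2 · 126/132 + 0 = 16632. Thus E[τ] = E[X_τ^2] − E[M_τ] = 16632 − 15876 = 756 = 126(132 − 126) = 756.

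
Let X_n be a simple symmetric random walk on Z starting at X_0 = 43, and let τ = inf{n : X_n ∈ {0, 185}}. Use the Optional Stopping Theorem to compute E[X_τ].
E[X_τ] = 43

X_n is a martingale and τ is a bounded-mean stopping time (indeed τ is finite a.s. with bounded expectation since the walk is in a bounded region). By the OST, E[X_τ] = E[X_0] = 43. Equivalently: E[X_τ] = 185 · P(hit 185 first) + 0 · P(hit 0 first) = 185 · (43/185) = 43.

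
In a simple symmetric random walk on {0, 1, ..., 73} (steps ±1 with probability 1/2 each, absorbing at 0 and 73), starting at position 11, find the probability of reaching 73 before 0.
P(hit 73 before 0) = 11/73

Let u_k = P(hit 73 before 0 | start at k). Then u_0 = 0, u_73 = 1, and u_k = u_{k-1}/2 + u_{k+1}/2 for 1 ≤ k ≤ 72. This harmonic recurrence is solved by u_k = k/73, giving u_11 = 11/73.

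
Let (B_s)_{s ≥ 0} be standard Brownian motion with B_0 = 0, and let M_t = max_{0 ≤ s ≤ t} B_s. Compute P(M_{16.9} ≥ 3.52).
P(M_{16.9} ≥ 3.52) = 2·P(B_{16.9} ≥ 3.52) = 2(1 − Φ(3.52/√16.9)) ≈ 0.3919

By the reflection principle for Brownian motion, P(M_t ≥ a) = 2 · P(B_t ≥ a) for a ≥ 0. Since B_t ~ N(0, t), P(B_t ≥ 3.52) = 1 − Φ(3.52/√t) = 1 − Φ(3.52/√16.9) = 1 − Φ(0.8562). So
  P(M_{16.9} ≥ 3.52) = 2(1 − Φ(0.8562)) ≈ 0.3919.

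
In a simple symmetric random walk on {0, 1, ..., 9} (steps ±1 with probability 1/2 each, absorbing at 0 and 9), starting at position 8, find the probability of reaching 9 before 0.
P(hit 9 before 0) = 8/9

Let u_k = P(hit 9 before 0 | start at k). Then u_0 = 0, u_9 = 1, and u_k = u_{k-1}/2 + u_{k+1}/2 for 1 ≤ k ≤ 8. This harmonic recurrence is solved by u_k = k/9, giving u_8 = 8/9.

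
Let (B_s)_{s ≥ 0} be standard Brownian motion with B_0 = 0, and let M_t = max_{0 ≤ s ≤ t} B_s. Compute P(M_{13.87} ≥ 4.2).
P(M_{13.87} ≥ 4.2) = 2·P(B_{13.87} ≥ 4.2) = 2(1 − Φ(4.2/√13.87)) ≈ 0.2594

By the reflection principle for Brownian motion, P(M_t ≥ a) = 2 · P(B_t ≥ a) for a ≥ 0. Since B_t ~ N(0, t), P(B_t ≥ 4.2) = 1 − Φ(4.2/√t) = 1 − Φ(4.2/√13.87) = 1 − Φ(1.1277). So
  P(M_{13.87} ≥ 4.2) = 2(1 − Φ(1.1277)) ≈ 0.2594.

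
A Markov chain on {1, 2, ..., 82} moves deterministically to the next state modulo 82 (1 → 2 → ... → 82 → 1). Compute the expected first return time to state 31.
E[T_31 | X_0 = 31] = 82

The chain cycles deterministically, so starting at state 31 it returns in exactly 82 steps. Equivalently, the stationary distribution is uniform π_j = 1/82 for every state j, so by Kac's formula E[T_31] = 1/π_31 = 82.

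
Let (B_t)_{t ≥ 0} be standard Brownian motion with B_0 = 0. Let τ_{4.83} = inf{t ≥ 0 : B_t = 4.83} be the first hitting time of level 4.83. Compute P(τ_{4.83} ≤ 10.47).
P(τ_{4.83} ≤ 10.47) = 2(1 − Φ(4.83/√10.47)) = 2(1 − Φ(1.4927)) ≈ 0.1355

By the reflection principle for standard BM, P(τ_b ≤ t) = 2 · P(B_t ≥ b). Since B_t ~ N(0, t), P(B_t ≥ 4.83) = 1 − Φ(4.83/√t) = 1 − Φ(4.83/√10.47) = 1 − Φ(1.4927) ≈ 0.06776. Doubling: P(τ_{4.83} ≤ 10.47) ≈ 2 · 0.06776 = 0.13552 ≈ 0.1355.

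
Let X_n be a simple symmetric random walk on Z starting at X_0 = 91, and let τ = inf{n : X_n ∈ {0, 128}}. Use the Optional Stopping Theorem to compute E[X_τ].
E[X_τ] = 91

X_n is a martingale and τ is a bounded-mean stopping time (indeed τ is finite a.s. with bounded expectation since the walk is in a bounded region). By the OST, E[X_τ] = E[X_0] = 91. Equivalently: E[X_τ] = 128 · P(hit 128 first) + 0 · P(hit 0 first) = 128 · (91/128) = 91.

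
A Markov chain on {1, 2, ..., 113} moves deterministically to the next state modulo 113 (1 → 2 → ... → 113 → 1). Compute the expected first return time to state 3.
E[T_3 | X_0 = 3] = 113

The chain cycles deterministically, so starting at state 3 it returns in exactly 113 steps. Equivalently, the stationary distribution is uniform π_j = 1/113 for every state j, so by Kac's formula E[T_3] = 1/π_3 = 113.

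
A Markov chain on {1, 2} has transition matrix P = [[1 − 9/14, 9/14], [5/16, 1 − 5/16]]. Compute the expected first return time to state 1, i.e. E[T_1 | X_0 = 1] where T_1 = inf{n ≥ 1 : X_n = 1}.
E[T_1 | X_0 = 1] = 1/π_1 = 107/35

For an irreducible recurrent Markov chain with stationary distribution π, E[T_i | X_0 = i] = 1/π_i (Kac's formula). Here π_1 = (5/16)/(9/14 + 5/16) = (5/16)/(107/112) = 35/107, so E[T_1 | X_0 = 1] = 1/π_1 = (9/14 + 5/16)/(5/16) = (107/112)/(5/16) = 107/35.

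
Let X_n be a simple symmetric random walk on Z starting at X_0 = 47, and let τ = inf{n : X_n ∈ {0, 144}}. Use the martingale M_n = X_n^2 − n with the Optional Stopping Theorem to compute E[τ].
E[τ] = 4559

M_n = X_n^2 − n is a martingale (since E[X_{n+1}^2 | F_n] = X_n^2 + 1). By OST (τ has finite mean in a bounded region), E[M_τ] = E[M_0] = X_0^2 − 0 = 47^2 = 2209. Also E[M_τ] = E[X_τ^2] − E[τ]. The walk exits at 0 or 144, with P(hit 144 first) = 47/144, so E[X_τ^2] = 144^2 · 47/144 + 0 = 6768. Thus E[τ] = E[X_τ^2] − E[M_τ] = 6768 − 2209 = 4559 = 47(144 − 47) = 4559.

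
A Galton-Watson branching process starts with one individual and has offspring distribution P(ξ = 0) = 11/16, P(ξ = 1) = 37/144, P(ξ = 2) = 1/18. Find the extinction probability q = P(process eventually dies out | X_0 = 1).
q = 1

Mean offspring μ = 0·11/16 + 1·37/144 + 2·1/18 = 53/144 ≤ 1. For μ ≤ 1 with offspring not concentrated at 1, the Galton-Watson process goes extinct almost surely, so q = 1.
(Algebraic check: The pgf is f(s) = 11/16 + 37/144·s + 1/18·s². The extinction probability q is the smallest fixed point of f in [0, 1]. Setting s = f(s):
  1/18·s² + (37/144 − 1)·s + 11/16 = 0
  1/18·s² − (11/16 + 1/18)·s + 11/16 = 0
which factors as (s − 1)·(1/18·s − 11/16) = 0, giving roots s = 1 and s = (11/16)/(1/18) = 99/8. Since 99/8 ≥ 1, the smallest root in [0, 1] is s = 1.)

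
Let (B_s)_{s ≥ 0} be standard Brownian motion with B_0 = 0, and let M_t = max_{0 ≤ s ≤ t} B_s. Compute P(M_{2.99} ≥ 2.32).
P(M_{2.99} ≥ 2.32) = 2·P(B_{2.99} ≥ 2.32) = 2(1 − Φ(2.32/√2.99)) ≈ 0.1797

By the reflection principle for Brownian motion, P(M_t ≥ a) = 2 · P(B_t ≥ a) for a ≥ 0. Since B_t ~ N(0, t), P(B_t ≥ 2.32) = 1 − Φ(2.32/√t) = 1 − Φ(2.32/√2.99) = 1 − Φ(1.3417). So
  P(M_{2.99} ≥ 2.32) = 2(1 − Φ(1.3417)) ≈ 0.1797.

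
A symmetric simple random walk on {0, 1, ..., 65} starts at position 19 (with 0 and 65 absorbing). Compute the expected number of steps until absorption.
E[τ | X_0 = 19] = 874

Let v_k = E[τ | X_0 = k]. Boundary: v_0 = v_65 = 0. Recurrence: v_k = 1 + (v_{k-1} + v_{k+1})/2 for 1 ≤ k ≤ 64. The particular solution to v_k − (v_{k-1} + v_{k+1})/2 = 1 is v_k = −k^2. Adding homogeneous solution A + B k and matching boundaries gives v_k = k (65 − k). Substituting k = 19: v_19 = 19 · 46 = 874.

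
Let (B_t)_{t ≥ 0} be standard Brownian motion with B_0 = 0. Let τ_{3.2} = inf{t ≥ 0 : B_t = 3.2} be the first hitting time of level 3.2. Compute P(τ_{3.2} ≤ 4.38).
P(τ_{3.2} ≤ 4.38) = 2(1 − Φ(3.2/√4.38)) = 2(1 − Φ(1.5290)) ≈ 0.1263

By the reflection principle for standard BM, P(τ_b ≤ t) = 2 · P(B_t ≥ b). Since B_t ~ N(0, t), P(B_t ≥ 3.2) = 1 − Φ(3.2/√t) = 1 − Φ(3.2/√4.38) = 1 − Φ(1.5290) ≈ 0.06313. Doubling: P(τ_{3.2} ≤ 4.38) ≈ 2 · 0.06313 = 0.12626 ≈ 0.1263.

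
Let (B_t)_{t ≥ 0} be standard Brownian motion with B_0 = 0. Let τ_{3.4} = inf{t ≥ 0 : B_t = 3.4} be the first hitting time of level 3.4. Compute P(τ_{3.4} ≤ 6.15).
P(τ_{3.4} ≤ 6.15) = 2(1 − Φ(3.4/√6.15)) = 2(1 − Φ(1.3710)) ≈ 0.1704

By the reflection principle for standard BM, P(τ_b ≤ t) = 2 · P(B_t ≥ b). Since B_t ~ N(0, t), P(B_t ≥ 3.4) = 1 − Φ(3.4/√t) = 1 − Φ(3.4/√6.15) = 1 − Φ(1.3710) ≈ 0.08519. Doubling: P(τ_{3.4} ≤ 6.15) ≈ 2 · 0.08519 = 0.17038 ≈ 0.1704.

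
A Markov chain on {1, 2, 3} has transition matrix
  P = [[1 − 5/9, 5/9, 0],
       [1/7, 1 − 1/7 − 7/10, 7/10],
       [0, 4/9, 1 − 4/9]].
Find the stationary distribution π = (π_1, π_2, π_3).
π = (72/793, 280/793, 441/793)

This is a birth-death chain on three states, which satisfies detailed balance: π_1 · P_{12} = π_2 · P_{21} and π_2 · P_{23} = π_3 · P_{32}.
From π_1 · 5/9 = π_2 · 1/7: π_2/π_1 = (5/9)/(1/7) = 35/9.
From π_2 · 7/10 = π_3 · 4/9: π_3/π_2 = (7/10)/(4/9) = 63/40.
Take π_1 proportional to 1; then unnormalized π = (1, 35/9, 49/8). Normalize by dividing by the sum 793/72:
  π = (72/793, 280/793, 441/793).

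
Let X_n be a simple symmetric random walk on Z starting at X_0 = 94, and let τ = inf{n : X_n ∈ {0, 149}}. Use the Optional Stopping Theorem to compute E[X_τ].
E[X_τ] = 94

X_n is a martingale and τ is a bounded-mean stopping time (indeed τ is finite a.s. with bounded expectation since the walk is in a bounded region). By the OST, E[X_τ] = E[X_0] = 94. Equivalently: E[X_τ] = 149 · P(hit 149 first) + 0 · P(hit 0 first) = 149 · (94/149) = 94.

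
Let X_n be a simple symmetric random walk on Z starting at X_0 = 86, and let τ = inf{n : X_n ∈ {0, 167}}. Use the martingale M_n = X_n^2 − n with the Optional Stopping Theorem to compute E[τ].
E[τ] = 6966

M_n = X_n^2 − n is a martingale (since E[X_{n+1}^2 | F_n] = X_n^2 + 1). By OST (τ has finite mean in a bounded region), E[M_τ] = E[M_0] = X_0^2 − 0 = 86^2 = 7396. Also E[M_τ] = E[X_τ^2] − E[τ]. The walk exits at 0 or 167, with P(hit 167 first) = 86/167, so E[X_τ^2] = 167^2 · 86/167 + 0 = 14362. Thus E[τ] = E[X_τ^2] − E[M_τ] = 14362 − 7396 = 6966 = 86(167 − 86) = 6966.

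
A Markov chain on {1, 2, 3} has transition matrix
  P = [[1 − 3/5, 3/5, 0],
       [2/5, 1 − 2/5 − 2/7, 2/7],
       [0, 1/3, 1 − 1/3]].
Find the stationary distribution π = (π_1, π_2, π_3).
π = (14/53, 21/53, 18/53)

This is a birth-death chain on three states, which satisfies detailed balance: π_1 · P_{12} = π_2 · P_{21} and π_2 · P_{23} = π_3 · P_{32}.
From π_1 · 3/5 = π_2 · 2/5: π_2/π_1 = (3/5)/(2/5) = 3/2.
From π_2 · 2/7 = π_3 · 1/3: π_3/π_2 = (2/7)/(1/3) = 6/7.
Take π_1 proportional to 1; then unnormalized π = (1, 3/2, 9/7). Normalize by dividing by the sum 53/14:
  π = (14/53, 21/53, 18/53).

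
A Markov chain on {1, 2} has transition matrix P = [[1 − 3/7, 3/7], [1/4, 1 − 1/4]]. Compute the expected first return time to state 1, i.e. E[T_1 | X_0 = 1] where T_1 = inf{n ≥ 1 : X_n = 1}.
E[T_1 | X_0 = 1] = 1/π_1 = 19/7

For an irreducible recurrent Markov chain with stationary distribution π, E[T_i | X_0 = i] = 1/π_i (Kac's formula). Here π_1 = (1/4)/(3/7 + 1/4) = (1/4)/(19/28) = 7/19, so E[T_1 | X_0 = 1] = 1/π_1 = (3/7 + 1/4)/(1/4) = (19/28)/(1/4) = 19/7.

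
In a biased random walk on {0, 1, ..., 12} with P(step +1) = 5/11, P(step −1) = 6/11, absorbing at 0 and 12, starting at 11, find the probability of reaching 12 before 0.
P(hit 12 before 0) = (1 − (6/5)^11) / (1 − (6/5)^12) = 1569844655/1932641711

Let u_k denote P(reach 12 before 0 | start at k). Boundary: u_0 = 0, u_12 = 1. Recurrence: u_k = 5/11·u_{k+1} + 6/11·u_{k-1} for 1 ≤ k ≤ 11. Try u_k = A + B·r^k with r = q/p = (6/11)/(5/11) = 6/5. Substitution satisfies the recurrence; boundary conditions give:
  u_k = (1 − r^k) / (1 − r^N) = (1 − (6/5)^11) / (1 − (6/5)^12) = 1569844655/1932641711.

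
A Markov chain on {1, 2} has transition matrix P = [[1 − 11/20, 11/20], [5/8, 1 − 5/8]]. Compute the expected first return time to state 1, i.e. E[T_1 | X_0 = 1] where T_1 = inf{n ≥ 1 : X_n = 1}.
E[T_1 | X_0 = 1] = 1/π_1 = 47/25

For an irreducible recurrent Markov chain with stationary distribution π, E[T_i | X_0 = i] = 1/π_i (Kac's formula). Here π_1 = (5/8)/(11/20 + 5/8) = (5/8)/(47/40) = 25/47, so E[T_1 | X_0 = 1] = 1/π_1 = (11/20 + 5/8)/(5/8) = (47/40)/(5/8) = 47/25.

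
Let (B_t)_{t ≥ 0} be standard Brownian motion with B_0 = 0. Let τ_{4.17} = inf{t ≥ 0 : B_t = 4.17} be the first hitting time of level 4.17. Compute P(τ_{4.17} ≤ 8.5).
P(τ_{4.17} ≤ 8.5) = 2(1 − Φ(4.17/√8.5)) = 2(1 − Φ(1.4303)) ≈ 0.1526

By the reflection principle for standard BM, P(τ_b ≤ t) = 2 · P(B_t ≥ b). Since B_t ~ N(0, t), P(B_t ≥ 4.17) = 1 − Φ(4.17/√t) = 1 − Φ(4.17/√8.5) = 1 − Φ(1.4303) ≈ 0.07632. Doubling: P(τ_{4.17} ≤ 8.5) ≈ 2 · 0.07632 = 0.15264 ≈ 0.1526.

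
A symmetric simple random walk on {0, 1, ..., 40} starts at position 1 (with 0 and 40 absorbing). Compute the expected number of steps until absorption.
E[τ | X_0 = 1] = 39

Let v_k = E[τ | X_0 = k]. Boundary: v_0 = v_40 = 0. Recurrence: v_k = 1 + (v_{k-1} + v_{k+1})/2 for 1 ≤ k ≤ 39. The particular solution to v_k − (v_{k-1} + v_{k+1})/2 = 1 is v_k = −k^2. Adding homogeneous solution A + B k and matching boundaries gives v_k = k (40 − k). Substituting k = 1: v_1 = 1 · 39 = 39.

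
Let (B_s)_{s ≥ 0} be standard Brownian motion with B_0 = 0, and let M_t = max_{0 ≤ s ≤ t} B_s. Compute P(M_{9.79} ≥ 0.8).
P(M_{9.79} ≥ 0.8) = 2·P(B_{9.79} ≥ 0.8) = 2(1 − Φ(0.8/√9.79)) ≈ 0.7982

By the reflection principle for Brownian motion, P(M_t ≥ a) = 2 · P(B_t ≥ a) for a ≥ 0. Since B_t ~ N(0, t), P(B_t ≥ 0.8) = 1 − Φ(0.8/√t) = 1 − Φ(0.8/√9.79) = 1 − Φ(0.2557). So
  P(M_{9.79} ≥ 0.8) = 2(1 − Φ(0.2557)) ≈ 0.7982.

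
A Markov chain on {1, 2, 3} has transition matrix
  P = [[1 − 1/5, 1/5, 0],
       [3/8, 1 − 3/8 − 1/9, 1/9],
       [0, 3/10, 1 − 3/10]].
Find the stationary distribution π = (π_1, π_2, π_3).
π = (405/701, 216/701, 80/701)

This is a birth-death chain on three states, which satisfies detailed balance: π_1 · P_{12} = π_2 · P_{21} and π_2 · P_{23} = π_3 · P_{32}.
From π_1 · 1/5 = π_2 · 3/8: π_2/π_1 = (1/5)/(3/8) = 8/15.
From π_2 · 1/9 = π_3 · 3/10: π_3/π_2 = (1/9)/(3/10) = 10/27.
Take π_1 proportional to 1; then unnormalized π = (1, 8/15, 16/81). Normalize by dividing by the sum 701/405:
  π = (405/701, 216/701, 80/701).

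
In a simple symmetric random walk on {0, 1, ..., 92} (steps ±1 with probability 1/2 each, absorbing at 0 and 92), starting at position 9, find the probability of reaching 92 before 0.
P(hit 92 before 0) = 9/92

Let u_k = P(hit 92 before 0 | start at k). Then u_0 = 0, u_92 = 1, and u_k = u_{k-1}/2 + u_{k+1}/2 for 1 ≤ k ≤ 91. This harmonic recurrence is solved by u_k = k/92, giving u_9 = 9/92.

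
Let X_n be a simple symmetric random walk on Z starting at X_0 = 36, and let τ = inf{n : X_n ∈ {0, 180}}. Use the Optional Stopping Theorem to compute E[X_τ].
E[X_τ] = 36

X_n is a martingale and τ is a bounded-mean stopping time (indeed τ is finite a.s. with bounded expectation since the walk is in a bounded region). By the OST, E[X_τ] = E[X_0] = 36. Equivalently: E[X_τ] = 180 · P(hit 180 first) + 0 · P(hit 0 first) = 180 · (36/180) = 36.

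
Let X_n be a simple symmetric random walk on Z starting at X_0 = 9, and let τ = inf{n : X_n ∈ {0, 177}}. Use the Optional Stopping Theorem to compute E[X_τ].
E[X_τ] = 9

X_n is a martingale and τ is a bounded-mean stopping time (indeed τ is finite a.s. with bounded expectation since the walk is in a bounded region). By the OST, E[X_τ] = E[X_0] = 9. Equivalently: E[X_τ] = 177 · P(hit 177 first) + 0 · P(hit 0 first) = 177 · (9/177) = 9.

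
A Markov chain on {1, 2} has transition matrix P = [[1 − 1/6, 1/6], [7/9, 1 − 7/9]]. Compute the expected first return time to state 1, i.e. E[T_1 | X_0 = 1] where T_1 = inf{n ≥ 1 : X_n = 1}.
E[T_1 | X_0 = 1] = 1/π_1 = 17/14

For an irreducible recurrent Markov chain with stationary distribution π, E[T_i | X_0 = i] = 1/π_i (Kac's formula). Here π_1 = (7/9)/(1/6 + 7/9) = (7/9)/(17/18) = 14/17, so E[T_1 | X_0 = 1] = 1/π_1 = (1/6 + 7/9)/(7/9) = (17/18)/(7/9) = 17/14.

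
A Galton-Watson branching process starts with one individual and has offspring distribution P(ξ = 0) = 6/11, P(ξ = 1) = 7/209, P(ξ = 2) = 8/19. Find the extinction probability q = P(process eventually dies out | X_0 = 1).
q = 1

Mean offspring μ = 0·6/11 + 1·7/209 + 2·8/19 = 183/209 ≤ 1. For μ ≤ 1 with offspring not concentrated at 1, the Galton-Watson process goes extinct almost surely, so q = 1.
(Algebraic check: The pgf is f(s) = 6/11 + 7/209·s + 8/19·s². The extinction probability q is the smallest fixed point of f in [0, 1]. Setting s = f(s):
  8/19·s² + (7/209 − 1)·s + 6/11 = 0
  8/19·s² − (6/11 + 8/19)·s + 6/11 = 0
which factors as (s − 1)·(8/19·s − 6/11) = 0, giving roots s = 1 and s = (6/11)/(8/19) = 57/44. Since 57/44 ≥ 1, the smallest root in [0, 1] is s = 1.)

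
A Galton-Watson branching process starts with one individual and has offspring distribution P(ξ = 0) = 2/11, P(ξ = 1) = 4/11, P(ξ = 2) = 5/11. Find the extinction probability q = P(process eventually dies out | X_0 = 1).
q = 2/5

The pgf is f(s) = 2/11 + 4/11·s + 5/11·s². The extinction probability q is the smallest fixed point of f in [0, 1]. Setting s = f(s):
  5/11·s² + (4/11 − 1)·s + 2/11 = 0
  5/11·s² − (2/11 + 5/11)·s + 2/11 = 0
which factors as (s − 1)·(5/11·s − 2/11) = 0, giving roots s = 1 and s = (2/11)/(5/11) = 2/5.
Mean offspring μ = 4/11 + 2·5/11 = 14/11 > 1 (supercritical), so q < 1. The extinction probability is the smaller root: q = (2/11)/(5/11) = 2/5.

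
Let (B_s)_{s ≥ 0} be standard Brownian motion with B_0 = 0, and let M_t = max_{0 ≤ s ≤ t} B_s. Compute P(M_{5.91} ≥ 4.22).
P(M_{5.91} ≥ 4.22) = 2·P(B_{5.91} ≥ 4.22) = 2(1 − Φ(4.22/√5.91)) ≈ 0.0826

By the reflection principle for Brownian motion, P(M_t ≥ a) = 2 · P(B_t ≥ a) for a ≥ 0. Since B_t ~ N(0, t), P(B_t ≥ 4.22) = 1 − Φ(4.22/√t) = 1 − Φ(4.22/√5.91) = 1 − Φ(1.7359). So
  P(M_{5.91} ≥ 4.22) = 2(1 − Φ(1.7359)) ≈ 0.0826.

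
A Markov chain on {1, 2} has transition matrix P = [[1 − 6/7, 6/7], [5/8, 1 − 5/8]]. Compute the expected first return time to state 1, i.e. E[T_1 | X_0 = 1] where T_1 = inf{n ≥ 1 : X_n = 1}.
E[T_1 | X_0 = 1] = 1/π_1 = 83/35

For an irreducible recurrent Markov chain with stationary distribution π, E[T_i | X_0 = i] = 1/π_i (Kac's formula). Here π_1 = (5/8)/(6/7 + 5/8) = (5/8)/(83/56) = 35/83, so E[T_1 | X_0 = 1] = 1/π_1 = (6/7 + 5/8)/(5/8) = (83/56)/(5/8) = 83/35.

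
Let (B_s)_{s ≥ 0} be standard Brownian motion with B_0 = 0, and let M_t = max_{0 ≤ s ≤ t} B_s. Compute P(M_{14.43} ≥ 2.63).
P(M_{14.43} ≥ 2.63) = 2·P(B_{14.43} ≥ 2.63) = 2(1 − Φ(2.63/√14.43)) ≈ 0.4887

By the reflection principle for Brownian motion, P(M_t ≥ a) = 2 · P(B_t ≥ a) for a ≥ 0. Since B_t ~ N(0, t), P(B_t ≥ 2.63) = 1 − Φ(2.63/√t) = 1 − Φ(2.63/√14.43) = 1 − Φ(0.6923). So
  P(M_{14.43} ≥ 2.63) = 2(1 − Φ(0.6923)) ≈ 0.4887.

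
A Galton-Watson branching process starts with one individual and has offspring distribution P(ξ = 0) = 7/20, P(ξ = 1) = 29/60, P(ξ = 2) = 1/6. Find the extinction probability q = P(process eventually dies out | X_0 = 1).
q = 1

Mean offspring μ = 0·7/20 + 1·29/60 + 2·1/6 = 49/60 ≤ 1. For μ ≤ 1 with offspring not concentrated at 1, the Galton-Watson process goes extinct almost surely, so q = 1.
(Algebraic check: The pgf is f(s) = 7/20 + 29/60·s + 1/6·s². The extinction probability q is the smallest fixed point of f in [0, 1]. Setting s = f(s):
  1/6·s² + (29/60 − 1)·s + 7/20 = 0
  1/6·s² − (7/20 + 1/6)·s + 7/20 = 0
which factors as (s − 1)·(1/6·s − 7/20) = 0, giving roots s = 1 and s = (7/20)/(1/6) = 21/10. Since 21/10 ≥ 1, the smallest root in [0, 1] is s = 1.)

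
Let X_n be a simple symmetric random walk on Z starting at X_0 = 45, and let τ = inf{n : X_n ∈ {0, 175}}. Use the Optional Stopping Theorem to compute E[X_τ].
E[X_τ] = 45

X_n is a martingale and τ is a bounded-mean stopping time (indeed τ is finite a.s. with bounded expectation since the walk is in a bounded region). By the OST, E[X_τ] = E[X_0] = 45. Equivalently: E[X_τ] = 175 · P(hit 175 first) + 0 · P(hit 0 first) = 175 · (45/175) = 45.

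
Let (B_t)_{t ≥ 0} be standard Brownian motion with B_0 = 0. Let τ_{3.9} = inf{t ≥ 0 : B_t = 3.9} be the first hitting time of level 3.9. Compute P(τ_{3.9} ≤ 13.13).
P(τ_{3.9} ≤ 13.13) = 2(1 − Φ(3.9/√13.13)) = 2(1 − Φ(1.0763)) ≈ 0.2818

By the reflection principle for standard BM, P(τ_b ≤ t) = 2 · P(B_t ≥ b). Since B_t ~ N(0, t), P(B_t ≥ 3.9) = 1 − Φ(3.9/√t) = 1 − Φ(3.9/√13.13) = 1 − Φ(1.0763) ≈ 0.14090. Doubling: P(τ_{3.9} ≤ 13.13) ≈ 2 · 0.14090 = 0.28180 ≈ 0.2818.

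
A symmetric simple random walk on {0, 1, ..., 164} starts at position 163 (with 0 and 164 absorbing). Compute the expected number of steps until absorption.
E[τ | X_0 = 163] = 163

Let v_k = E[τ | X_0 = k]. Boundary: v_0 = v_164 = 0. Recurrence: v_k = 1 + (v_{k-1} + v_{k+1})/2 for 1 ≤ k ≤ 163. The particular solution to v_k − (v_{k-1} + v_{k+1})/2 = 1 is v_k = −k^2. Adding homogeneous solution A + B k and matching boundaries gives v_k = k (164 − k). Substituting k = 163: v_163 = 163 · 1 = 163.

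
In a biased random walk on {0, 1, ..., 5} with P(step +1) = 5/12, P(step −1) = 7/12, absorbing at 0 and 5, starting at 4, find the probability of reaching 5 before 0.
P(hit 5 before 0) = (1 − (7/5)^4) / (1 − (7/5)^5) = 4440/6841

Let u_k denote P(reach 5 before 0 | start at k). Boundary: u_0 = 0, u_5 = 1. Recurrence: u_k = 5/12·u_{k+1} + 7/12·u_{k-1} for 1 ≤ k ≤ 4. Try u_k = A + B·r^k with r = q/p = (7/12)/(5/12) = 7/5. Substitution satisfies the recurrence; boundary conditions give:
  u_k = (1 − r^k) / (1 − r^N) = (1 − (7/5)^4) / (1 − (7/5)^5) = 4440/6841.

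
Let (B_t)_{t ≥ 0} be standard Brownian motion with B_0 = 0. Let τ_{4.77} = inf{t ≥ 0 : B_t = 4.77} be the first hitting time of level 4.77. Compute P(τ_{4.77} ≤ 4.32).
P(τ_{4.77} ≤ 4.32) = 2(1 − Φ(4.77/√4.32)) = 2(1 − Φ(2.2950)) ≈ 0.0217

By the reflection principle for standard BM, P(τ_b ≤ t) = 2 · P(B_t ≥ b). Since B_t ~ N(0, t), P(B_t ≥ 4.77) = 1 − Φ(4.77/√t) = 1 − Φ(4.77/√4.32) = 1 − Φ(2.2950) ≈ 0.01087. Doubling: P(τ_{4.77} ≤ 4.32) ≈ 2 · 0.01087 = 0.02174 ≈ 0.0217.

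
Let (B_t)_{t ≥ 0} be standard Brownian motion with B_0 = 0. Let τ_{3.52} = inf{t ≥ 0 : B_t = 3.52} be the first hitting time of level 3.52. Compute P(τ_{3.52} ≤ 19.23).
P(τ_{3.52} ≤ 19.23) = 2(1 − Φ(3.52/√19.23)) = 2(1 − Φ(0.8027)) ≈ 0.4221

By the reflection principle for standard BM, P(τ_b ≤ t) = 2 · P(B_t ≥ b). Since B_t ~ N(0, t), P(B_t ≥ 3.52) = 1 − Φ(3.52/√t) = 1 − Φ(3.52/√19.23) = 1 − Φ(0.8027) ≈ 0.21107. Doubling: P(τ_{3.52} ≤ 19.23) ≈ 2 · 0.21107 = 0.42214 ≈ 0.4221.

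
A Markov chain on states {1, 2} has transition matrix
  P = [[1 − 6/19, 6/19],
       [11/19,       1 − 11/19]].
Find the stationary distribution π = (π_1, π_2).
π_1 = 11/17, π_2 = 6/17

Solve πP = π with π_1 + π_2 = 1. From πP = π: π_1 · (1 − 6/19) + π_2 · 11/19 = π_1 ⇒ π_2 · 11/19 = π_1 · 6/19 ⇒ π_2/π_1 = (6/19)/(11/19) = 6/11. Together with π_1 + π_2 = 1:
  π_1 = (11/19)/(6/19 + 11/19) = (11/19)/(17/19) = 11/17,
  π_2 = (6/19)/(6/19 + 11/19) = (6/19)/(17/19) = 6/17.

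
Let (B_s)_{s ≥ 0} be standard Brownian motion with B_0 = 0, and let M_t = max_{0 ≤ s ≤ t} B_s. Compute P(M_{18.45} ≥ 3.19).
P(M_{18.45} ≥ 3.19) = 2·P(B_{18.45} ≥ 3.19) = 2(1 − Φ(3.19/√18.45)) ≈ 0.4577

By the reflection principle for Brownian motion, P(M_t ≥ a) = 2 · P(B_t ≥ a) for a ≥ 0. Since B_t ~ N(0, t), P(B_t ≥ 3.19) = 1 − Φ(3.19/√t) = 1 − Φ(3.19/√18.45) = 1 − Φ(0.7427). So
  P(M_{18.45} ≥ 3.19) = 2(1 − Φ(0.7427)) ≈ 0.4577.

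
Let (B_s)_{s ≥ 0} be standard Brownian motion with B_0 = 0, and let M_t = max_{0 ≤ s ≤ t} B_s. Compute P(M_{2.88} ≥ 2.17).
P(M_{2.88} ≥ 2.17) = 2·P(B_{2.88} ≥ 2.17) = 2(1 − Φ(2.17/√2.88)) ≈ 0.2010

By the reflection principle for Brownian motion, P(M_t ≥ a) = 2 · P(B_t ≥ a) for a ≥ 0. Since B_t ~ N(0, t), P(B_t ≥ 2.17) = 1 − Φ(2.17/√t) = 1 − Φ(2.17/√2.88) = 1 − Φ(1.2787). So
  P(M_{2.88} ≥ 2.17) = 2(1 − Φ(1.2787)) ≈ 0.2010.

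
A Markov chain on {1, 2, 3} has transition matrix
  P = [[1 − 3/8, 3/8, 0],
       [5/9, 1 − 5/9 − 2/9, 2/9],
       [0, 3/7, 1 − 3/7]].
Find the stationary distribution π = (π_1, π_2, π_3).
π = (40/81, 1/3, 14/81)

This is a birth-death chain on three states, which satisfies detailed balance: π_1 · P_{12} = π_2 · P_{21} and π_2 · P_{23} = π_3 · P_{32}.
From π_1 · 3/8 = π_2 · 5/9: π_2/π_1 = (3/8)/(5/9) = 27/40.
From π_2 · 2/9 = π_3 · 3/7: π_3/π_2 = (2/9)/(3/7) = 14/27.
Take π_1 proportional to 1; then unnormalized π = (1, 27/40, 7/20). Normalize by dividing by the sum 81/40:
  π = (40/81, 1/3, 14/81).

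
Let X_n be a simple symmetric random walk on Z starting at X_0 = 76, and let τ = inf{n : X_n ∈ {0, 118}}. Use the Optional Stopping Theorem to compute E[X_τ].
E[X_τ] = 76

X_n is a martingale and τ is a bounded-mean stopping time (indeed τ is finite a.s. with bounded expectation since the walk is in a bounded region). By the OST, E[X_τ] = E[X_0] = 76. Equivalently: E[X_τ] = 118 · P(hit 118 first) + 0 · P(hit 0 first) = 118 · (76/118) = 76.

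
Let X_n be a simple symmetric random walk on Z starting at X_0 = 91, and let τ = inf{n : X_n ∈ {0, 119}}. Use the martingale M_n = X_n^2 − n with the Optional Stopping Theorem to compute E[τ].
E[τ] = 2548

M_n = X_n^2 − n is a martingale (since E[X_{n+1}^2 | F_n] = X_n^2 + 1). By OST (τ has finite mean in a bounded region), E[M_τ] = E[M_0] = X_0^2 − 0 = 91^2 = 8281. Also E[M_τ] = E[X_τ^2] − E[τ]. The walk exits at 0 or 119, with P(hit 119 first) = 91/119, so E[X_τ^2] = 119^2 · 91/119 + 0 = 10829. Thus E[τ] = E[X_τ^2] − E[M_τ] = 10829 − 8281 = 2548 = 91(119 − 91) = 2548.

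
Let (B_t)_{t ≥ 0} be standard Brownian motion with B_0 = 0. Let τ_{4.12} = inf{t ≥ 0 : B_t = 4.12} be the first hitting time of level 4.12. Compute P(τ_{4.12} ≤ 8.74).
P(τ_{4.12} ≤ 8.74) = 2(1 − Φ(4.12/√8.74)) = 2(1 − Φ(1.3936)) ≈ 0.1634

By the reflection principle for standard BM, P(τ_b ≤ t) = 2 · P(B_t ≥ b). Since B_t ~ N(0, t), P(B_t ≥ 4.12) = 1 − Φ(4.12/√t) = 1 − Φ(4.12/√8.74) = 1 − Φ(1.3936) ≈ 0.08172. Doubling: P(τ_{4.12} ≤ 8.74) ≈ 2 · 0.08172 = 0.16344 ≈ 0.1634.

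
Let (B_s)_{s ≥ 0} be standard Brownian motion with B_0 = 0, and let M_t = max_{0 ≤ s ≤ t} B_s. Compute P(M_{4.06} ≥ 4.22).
P(M_{4.06} ≥ 4.22) = 2·P(B_{4.06} ≥ 4.22) = 2(1 − Φ(4.22/√4.06)) ≈ 0.0362

By the reflection principle for Brownian motion, P(M_t ≥ a) = 2 · P(B_t ≥ a) for a ≥ 0. Since B_t ~ N(0, t), P(B_t ≥ 4.22) = 1 − Φ(4.22/√t) = 1 − Φ(4.22/√4.06) = 1 − Φ(2.0944). So
  P(M_{4.06} ≥ 4.22) = 2(1 − Φ(2.0944)) ≈ 0.0362.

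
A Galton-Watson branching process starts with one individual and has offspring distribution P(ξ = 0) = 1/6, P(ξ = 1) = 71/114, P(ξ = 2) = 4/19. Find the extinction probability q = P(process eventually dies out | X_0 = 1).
q = 19/24

The pgf is f(s) = 1/6 + 71/114·s + 4/19·s². The extinction probability q is the smallest fixed point of f in [0, 1]. Setting s = f(s):
  4/19·s² + (71/114 − 1)·s + 1/6 = 0
  4/19·s² − (1/6 + 4/19)·s + 1/6 = 0
which factors as (s − 1)·(4/19·s − 1/6) = 0, giving roots s = 1 and s = (1/6)/(4/19) = 19/24.
Mean offspring μ = 71/114 + 2·4/19 = 119/114 > 1 (supercritical), so q < 1. The extinction probability is the smaller root: q = (1/6)/(4/19) = 19/24.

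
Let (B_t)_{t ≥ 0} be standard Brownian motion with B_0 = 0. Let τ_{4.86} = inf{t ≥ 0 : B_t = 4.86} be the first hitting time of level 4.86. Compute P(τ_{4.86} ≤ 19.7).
P(τ_{4.86} ≤ 19.7) = 2(1 − Φ(4.86/√19.7)) = 2(1 − Φ(1.0950)) ≈ 0.2735

By the reflection principle for standard BM, P(τ_b ≤ t) = 2 · P(B_t ≥ b). Since B_t ~ N(0, t), P(B_t ≥ 4.86) = 1 − Φ(4.86/√t) = 1 − Φ(4.86/√19.7) = 1 − Φ(1.0950) ≈ 0.13676. Doubling: P(τ_{4.86} ≤ 19.7) ≈ 2 · 0.13676 = 0.27352 ≈ 0.2735.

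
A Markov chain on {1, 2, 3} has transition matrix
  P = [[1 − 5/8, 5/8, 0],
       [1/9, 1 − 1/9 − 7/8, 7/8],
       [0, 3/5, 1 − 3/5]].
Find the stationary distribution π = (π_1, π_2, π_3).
π = (64/949, 360/949, 525/949)

This is a birth-death chain on three states, which satisfies detailed balance: π_1 · P_{12} = π_2 · P_{21} and π_2 · P_{23} = π_3 · P_{32}.
From π_1 · 5/8 = π_2 · 1/9: π_2/π_1 = (5/8)/(1/9) = 45/8.
From π_2 · 7/8 = π_3 · 3/5: π_3/π_2 = (7/8)/(3/5) = 35/24.
Take π_1 proportional to 1; then unnormalized π = (1, 45/8, 525/64). Normalize by dividing by the sum 949/64:
  π = (64/949, 360/949, 525/949).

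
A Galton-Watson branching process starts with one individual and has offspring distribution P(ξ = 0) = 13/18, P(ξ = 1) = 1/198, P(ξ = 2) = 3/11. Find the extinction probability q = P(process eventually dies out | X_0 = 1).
q = 1

Mean offspring μ = 0·13/18 + 1·1/198 + 2·3/11 = 109/198 ≤ 1. For μ ≤ 1 with offspring not concentrated at 1, the Galton-Watson process goes extinct almost surely, so q = 1.
(Algebraic check: The pgf is f(s) = 13/18 + 1/198·s + 3/11·s². The extinction probability q is the smallest fixed point of f in [0, 1]. Setting s = f(s):
  3/11·s² + (1/198 − 1)·s + 13/18 = 0
  3/11·s² − (13/18 + 3/11)·s + 13/18 = 0
which factors as (s − 1)·(3/11·s − 13/18) = 0, giving roots s = 1 and s = (13/18)/(3/11) = 143/54. Since 143/54 ≥ 1, the smallest root in [0, 1] is s = 1.)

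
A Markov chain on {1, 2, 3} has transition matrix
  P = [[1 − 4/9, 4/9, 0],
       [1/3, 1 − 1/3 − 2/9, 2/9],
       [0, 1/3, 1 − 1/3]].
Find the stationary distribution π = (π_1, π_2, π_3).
π = (9/29, 12/29, 8/29)

This is a birth-death chain on three states, which satisfies detailed balance: π_1 · P_{12} = π_2 · P_{21} and π_2 · P_{23} = π_3 · P_{32}.
From π_1 · 4/9 = π_2 · 1/3: π_2/π_1 = (4/9)/(1/3) = 4/3.
From π_2 · 2/9 = π_3 · 1/3: π_3/π_2 = (2/9)/(1/3) = 2/3.
Take π_1 proportional to 1; then unnormalized π = (1, 4/3, 8/9). Normalize by dividing by the sum 29/9:
  π = (9/29, 12/29, 8/29).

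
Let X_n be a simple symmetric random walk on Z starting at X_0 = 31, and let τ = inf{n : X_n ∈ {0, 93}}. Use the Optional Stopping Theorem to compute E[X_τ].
E[X_τ] = 31

X_n is a martingale and τ is a bounded-mean stopping time (indeed τ is finite a.s. with bounded expectation since the walk is in a bounded region). By the OST, E[X_τ] = E[X_0] = 31. Equivalently: E[X_τ] = 93 · P(hit 93 first) + 0 · P(hit 0 first) = 93 · (31/93) = 31.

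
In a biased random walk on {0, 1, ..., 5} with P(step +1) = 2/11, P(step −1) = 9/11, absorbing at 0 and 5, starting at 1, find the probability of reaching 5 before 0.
P(hit 5 before 0) = (1 − (9/2)^1) / (1 − (9/2)^5) = 16/8431

Let u_k denote P(reach 5 before 0 | start at k). Boundary: u_0 = 0, u_5 = 1. Recurrence: u_k = 2/11·u_{k+1} + 9/11·u_{k-1} for 1 ≤ k ≤ 4. Try u_k = A + B·r^k with r = q/p = (9/11)/(2/11) = 9/2. Substitution satisfies the recurrence; boundary conditions give:
  u_k = (1 − r^k) / (1 − r^N) = (1 − (9/2)^1) / (1 − (9/2)^5) = 16/8431.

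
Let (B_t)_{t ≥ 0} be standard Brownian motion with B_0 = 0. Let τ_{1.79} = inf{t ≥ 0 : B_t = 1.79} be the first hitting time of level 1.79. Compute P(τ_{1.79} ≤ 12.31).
P(τ_{1.79} ≤ 12.31) = 2(1 − Φ(1.79/√12.31)) = 2(1 − Φ(0.5102)) ≈ 0.6099

By the reflection principle for standard BM, P(τ_b ≤ t) = 2 · P(B_t ≥ b). Since B_t ~ N(0, t), P(B_t ≥ 1.79) = 1 − Φ(1.79/√t) = 1 − Φ(1.79/√12.31) = 1 − Φ(0.5102) ≈ 0.30496. Doubling: P(τ_{1.79} ≤ 12.31) ≈ 2 · 0.30496 = 0.60992 ≈ 0.6099.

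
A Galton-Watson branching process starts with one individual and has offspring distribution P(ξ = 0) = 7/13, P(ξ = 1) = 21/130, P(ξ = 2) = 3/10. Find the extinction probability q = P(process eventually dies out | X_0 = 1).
q = 1

Mean offspring μ = 0·7/13 + 1·21/130 + 2·3/10 = 99/130 ≤ 1. For μ ≤ 1 with offspring not concentrated at 1, the Galton-Watson process goes extinct almost surely, so q = 1.
(Algebraic check: The pgf is f(s) = 7/13 + 21/130·s + 3/10·s². The extinction probability q is the smallest fixed point of f in [0, 1]. Setting s = f(s):
  3/10·s² + (21/130 − 1)·s + 7/13 = 0
  3/10·s² − (7/13 + 3/10)·s + 7/13 = 0
which factors as (s − 1)·(3/10·s − 7/13) = 0, giving roots s = 1 and s = (7/13)/(3/10) = 70/39. Since 70/39 ≥ 1, the smallest root in [0, 1] is s = 1.)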